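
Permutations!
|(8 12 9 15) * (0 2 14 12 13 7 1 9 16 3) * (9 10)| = |(0 2 14 12 16 3)(1 10 9 15 8 13 7)| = 42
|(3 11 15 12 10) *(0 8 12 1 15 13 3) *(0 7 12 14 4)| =12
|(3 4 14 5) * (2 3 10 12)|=|(2 3 4 14 5 10 12)|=7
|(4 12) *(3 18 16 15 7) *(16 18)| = |(18)(3 16 15 7)(4 12)| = 4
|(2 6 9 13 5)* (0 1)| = 10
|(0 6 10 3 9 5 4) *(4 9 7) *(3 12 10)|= 10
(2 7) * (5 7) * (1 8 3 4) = (1 8 3 4)(2 5 7) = [0, 8, 5, 4, 1, 7, 6, 2, 3]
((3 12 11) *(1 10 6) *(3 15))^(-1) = ((1 10 6)(3 12 11 15))^(-1) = (1 6 10)(3 15 11 12)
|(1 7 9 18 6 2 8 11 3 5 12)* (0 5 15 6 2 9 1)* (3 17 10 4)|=|(0 5 12)(1 7)(2 8 11 17 10 4 3 15 6 9 18)|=66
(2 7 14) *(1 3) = (1 3)(2 7 14) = [0, 3, 7, 1, 4, 5, 6, 14, 8, 9, 10, 11, 12, 13, 2]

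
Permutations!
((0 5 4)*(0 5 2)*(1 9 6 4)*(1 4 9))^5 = ((0 2)(4 5)(6 9))^5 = (0 2)(4 5)(6 9)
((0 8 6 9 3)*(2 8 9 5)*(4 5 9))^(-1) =(0 3 9 6 8 2 5 4)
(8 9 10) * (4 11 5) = (4 11 5)(8 9 10) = [0, 1, 2, 3, 11, 4, 6, 7, 9, 10, 8, 5]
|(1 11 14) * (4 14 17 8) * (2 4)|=|(1 11 17 8 2 4 14)|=7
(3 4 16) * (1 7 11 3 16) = (16)(1 7 11 3 4) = [0, 7, 2, 4, 1, 5, 6, 11, 8, 9, 10, 3, 12, 13, 14, 15, 16]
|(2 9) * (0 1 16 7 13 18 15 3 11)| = 18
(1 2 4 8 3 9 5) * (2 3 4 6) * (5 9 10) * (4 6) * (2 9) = (1 3 10 5)(2 4 8 6 9) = [0, 3, 4, 10, 8, 1, 9, 7, 6, 2, 5]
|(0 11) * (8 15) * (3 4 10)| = |(0 11)(3 4 10)(8 15)| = 6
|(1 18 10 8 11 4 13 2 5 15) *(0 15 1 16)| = |(0 15 16)(1 18 10 8 11 4 13 2 5)| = 9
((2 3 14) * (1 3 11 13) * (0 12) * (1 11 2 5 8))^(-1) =(0 12)(1 8 5 14 3)(11 13)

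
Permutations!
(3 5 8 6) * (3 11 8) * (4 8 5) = (3 4 8 6 11 5) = [0, 1, 2, 4, 8, 3, 11, 7, 6, 9, 10, 5]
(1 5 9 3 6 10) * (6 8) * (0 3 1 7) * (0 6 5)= [3, 0, 2, 8, 4, 9, 10, 6, 5, 1, 7]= (0 3 8 5 9 1)(6 10 7)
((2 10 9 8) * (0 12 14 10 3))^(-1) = ((0 12 14 10 9 8 2 3))^(-1) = (0 3 2 8 9 10 14 12)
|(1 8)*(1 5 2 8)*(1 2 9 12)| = |(1 2 8 5 9 12)| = 6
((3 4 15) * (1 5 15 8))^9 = (1 3)(4 5)(8 15)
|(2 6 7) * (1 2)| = |(1 2 6 7)| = 4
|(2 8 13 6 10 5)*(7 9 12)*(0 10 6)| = |(0 10 5 2 8 13)(7 9 12)| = 6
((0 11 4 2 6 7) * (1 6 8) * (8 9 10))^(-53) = ((0 11 4 2 9 10 8 1 6 7))^(-53) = (0 1 9 11 6 10 4 7 8 2)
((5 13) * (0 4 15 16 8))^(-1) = ((0 4 15 16 8)(5 13))^(-1) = (0 8 16 15 4)(5 13)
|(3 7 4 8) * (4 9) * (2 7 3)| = 5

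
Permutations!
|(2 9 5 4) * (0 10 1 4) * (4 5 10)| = |(0 4 2 9 10 1 5)| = 7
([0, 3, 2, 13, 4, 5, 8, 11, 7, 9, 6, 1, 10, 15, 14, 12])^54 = (1 12 7 13 6)(3 10 11 15 8)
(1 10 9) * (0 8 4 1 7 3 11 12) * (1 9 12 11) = (0 8 4 9 7 3 1 10 12) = [8, 10, 2, 1, 9, 5, 6, 3, 4, 7, 12, 11, 0]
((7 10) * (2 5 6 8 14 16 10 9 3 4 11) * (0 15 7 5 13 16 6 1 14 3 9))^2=((0 15 7)(1 14 6 8 3 4 11 2 13 16 10 5))^2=(0 7 15)(1 6 3 11 13 10)(2 16 5 14 8 4)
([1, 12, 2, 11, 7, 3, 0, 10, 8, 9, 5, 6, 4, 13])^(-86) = (13)(0 7 11 12 5)(1 10 6 4 3)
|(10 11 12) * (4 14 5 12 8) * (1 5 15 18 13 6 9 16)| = |(1 5 12 10 11 8 4 14 15 18 13 6 9 16)| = 14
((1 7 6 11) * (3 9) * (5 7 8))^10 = (1 6 5)(7 8 11)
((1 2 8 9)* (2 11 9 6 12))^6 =((1 11 9)(2 8 6 12))^6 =(2 6)(8 12)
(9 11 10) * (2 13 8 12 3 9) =(2 13 8 12 3 9 11 10) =[0, 1, 13, 9, 4, 5, 6, 7, 12, 11, 2, 10, 3, 8]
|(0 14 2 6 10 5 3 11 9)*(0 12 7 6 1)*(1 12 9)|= 11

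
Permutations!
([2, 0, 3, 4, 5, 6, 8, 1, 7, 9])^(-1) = (9)(0 1 7 8 6 5 4 3 2)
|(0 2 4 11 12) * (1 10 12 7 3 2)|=20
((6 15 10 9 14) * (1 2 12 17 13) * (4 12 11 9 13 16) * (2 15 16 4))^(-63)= (17)(1 15 10 13)(2 14)(6 11)(9 16)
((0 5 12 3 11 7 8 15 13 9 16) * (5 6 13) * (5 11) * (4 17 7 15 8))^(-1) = (0 16 9 13 6)(3 12 5)(4 7 17)(11 15)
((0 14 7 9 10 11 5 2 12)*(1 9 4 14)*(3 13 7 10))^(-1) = (0 12 2 5 11 10 14 4 7 13 3 9 1)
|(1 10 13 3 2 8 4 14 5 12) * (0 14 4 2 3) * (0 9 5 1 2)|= 10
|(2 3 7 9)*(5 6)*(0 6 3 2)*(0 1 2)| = 8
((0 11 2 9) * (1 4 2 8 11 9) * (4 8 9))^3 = (0 1 9 2 11 4 8)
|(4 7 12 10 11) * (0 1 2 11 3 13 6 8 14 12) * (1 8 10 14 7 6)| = 24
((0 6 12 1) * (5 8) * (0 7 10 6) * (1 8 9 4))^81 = ((1 7 10 6 12 8 5 9 4))^81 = (12)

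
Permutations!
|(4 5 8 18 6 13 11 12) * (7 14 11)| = 10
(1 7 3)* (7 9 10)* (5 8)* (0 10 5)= [10, 9, 2, 1, 4, 8, 6, 3, 0, 5, 7]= (0 10 7 3 1 9 5 8)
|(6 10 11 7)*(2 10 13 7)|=3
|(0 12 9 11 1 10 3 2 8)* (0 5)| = |(0 12 9 11 1 10 3 2 8 5)| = 10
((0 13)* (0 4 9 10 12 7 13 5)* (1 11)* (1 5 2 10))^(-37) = (0 9 12 5 4 10 11 13 2 1 7)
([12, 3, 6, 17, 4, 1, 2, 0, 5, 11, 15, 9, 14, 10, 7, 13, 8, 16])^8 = [0, 17, 2, 16, 4, 3, 6, 7, 1, 9, 13, 11, 12, 15, 14, 10, 5, 8]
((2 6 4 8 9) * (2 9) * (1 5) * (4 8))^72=(9)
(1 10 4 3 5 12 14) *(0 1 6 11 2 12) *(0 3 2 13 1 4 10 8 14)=(0 4 2 12)(1 8 14 6 11 13)(3 5)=[4, 8, 12, 5, 2, 3, 11, 7, 14, 9, 10, 13, 0, 1, 6]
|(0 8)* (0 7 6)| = |(0 8 7 6)| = 4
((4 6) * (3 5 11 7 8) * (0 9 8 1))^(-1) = (0 1 7 11 5 3 8 9)(4 6)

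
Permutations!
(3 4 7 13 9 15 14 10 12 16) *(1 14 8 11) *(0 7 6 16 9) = (0 7 13)(1 14 10 12 9 15 8 11)(3 4 6 16) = [7, 14, 2, 4, 6, 5, 16, 13, 11, 15, 12, 1, 9, 0, 10, 8, 3]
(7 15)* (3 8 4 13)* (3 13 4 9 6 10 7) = (3 8 9 6 10 7 15) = [0, 1, 2, 8, 4, 5, 10, 15, 9, 6, 7, 11, 12, 13, 14, 3]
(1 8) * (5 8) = (1 5 8) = [0, 5, 2, 3, 4, 8, 6, 7, 1]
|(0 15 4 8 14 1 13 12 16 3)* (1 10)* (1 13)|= |(0 15 4 8 14 10 13 12 16 3)|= 10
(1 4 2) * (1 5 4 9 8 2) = (1 9 8 2 5 4) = [0, 9, 5, 3, 1, 4, 6, 7, 2, 8]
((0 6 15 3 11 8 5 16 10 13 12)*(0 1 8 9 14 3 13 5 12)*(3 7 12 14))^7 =((0 6 15 13)(1 8 14 7 12)(3 11 9)(5 16 10))^7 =(0 13 15 6)(1 14 12 8 7)(3 11 9)(5 16 10)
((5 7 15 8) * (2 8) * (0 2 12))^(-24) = (0 7 2 15 8 12 5)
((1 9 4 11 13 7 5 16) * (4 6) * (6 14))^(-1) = (1 16 5 7 13 11 4 6 14 9) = ((1 9 14 6 4 11 13 7 5 16))^(-1)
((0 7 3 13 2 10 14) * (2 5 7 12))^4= (0 14 10 2 12)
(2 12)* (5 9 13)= (2 12)(5 9 13)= [0, 1, 12, 3, 4, 9, 6, 7, 8, 13, 10, 11, 2, 5]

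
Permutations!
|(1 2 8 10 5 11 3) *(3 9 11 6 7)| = |(1 2 8 10 5 6 7 3)(9 11)| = 8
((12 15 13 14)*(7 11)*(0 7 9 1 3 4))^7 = (12 14 13 15)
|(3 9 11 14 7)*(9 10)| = 6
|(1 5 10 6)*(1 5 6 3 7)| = 6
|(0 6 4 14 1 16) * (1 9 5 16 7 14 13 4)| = 8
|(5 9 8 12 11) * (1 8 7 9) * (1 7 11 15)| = |(1 8 12 15)(5 7 9 11)| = 4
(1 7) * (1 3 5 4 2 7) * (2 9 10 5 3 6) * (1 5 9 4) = (1 5)(2 7 6)(9 10) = [0, 5, 7, 3, 4, 1, 2, 6, 8, 10, 9]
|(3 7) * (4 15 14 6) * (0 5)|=4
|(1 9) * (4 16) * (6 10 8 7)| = 4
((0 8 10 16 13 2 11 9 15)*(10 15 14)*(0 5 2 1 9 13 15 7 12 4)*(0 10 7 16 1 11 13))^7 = ((0 8 16 15 5 2 13 11)(1 9 14 7 12 4 10))^7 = (0 11 13 2 5 15 16 8)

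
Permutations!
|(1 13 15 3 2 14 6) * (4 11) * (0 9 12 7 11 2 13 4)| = 15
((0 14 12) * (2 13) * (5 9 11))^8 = ((0 14 12)(2 13)(5 9 11))^8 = (0 12 14)(5 11 9)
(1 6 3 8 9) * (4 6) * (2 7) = [0, 4, 7, 8, 6, 5, 3, 2, 9, 1] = (1 4 6 3 8 9)(2 7)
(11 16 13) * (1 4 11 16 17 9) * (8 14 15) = (1 4 11 17 9)(8 14 15)(13 16) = [0, 4, 2, 3, 11, 5, 6, 7, 14, 1, 10, 17, 12, 16, 15, 8, 13, 9]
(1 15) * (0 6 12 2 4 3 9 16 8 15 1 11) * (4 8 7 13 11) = [6, 1, 8, 9, 3, 5, 12, 13, 15, 16, 10, 0, 2, 11, 14, 4, 7] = (0 6 12 2 8 15 4 3 9 16 7 13 11)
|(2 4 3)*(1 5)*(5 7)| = 3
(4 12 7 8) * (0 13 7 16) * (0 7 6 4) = [13, 1, 2, 3, 12, 5, 4, 8, 0, 9, 10, 11, 16, 6, 14, 15, 7] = (0 13 6 4 12 16 7 8)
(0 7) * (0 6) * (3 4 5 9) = (0 7 6)(3 4 5 9) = [7, 1, 2, 4, 5, 9, 0, 6, 8, 3]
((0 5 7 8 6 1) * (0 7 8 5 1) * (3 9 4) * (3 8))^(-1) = (0 6 8 4 9 3 5 7 1)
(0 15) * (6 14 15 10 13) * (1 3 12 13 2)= (0 10 2 1 3 12 13 6 14 15)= [10, 3, 1, 12, 4, 5, 14, 7, 8, 9, 2, 11, 13, 6, 15, 0]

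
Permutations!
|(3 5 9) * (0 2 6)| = 3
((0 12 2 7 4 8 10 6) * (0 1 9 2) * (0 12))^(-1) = ((12)(1 9 2 7 4 8 10 6))^(-1) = (12)(1 6 10 8 4 7 2 9)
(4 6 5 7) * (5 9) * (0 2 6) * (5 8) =(0 2 6 9 8 5 7 4) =[2, 1, 6, 3, 0, 7, 9, 4, 5, 8]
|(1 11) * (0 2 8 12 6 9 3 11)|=|(0 2 8 12 6 9 3 11 1)|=9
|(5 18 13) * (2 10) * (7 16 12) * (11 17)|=|(2 10)(5 18 13)(7 16 12)(11 17)|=6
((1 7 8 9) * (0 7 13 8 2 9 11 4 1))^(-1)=((0 7 2 9)(1 13 8 11 4))^(-1)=(0 9 2 7)(1 4 11 8 13)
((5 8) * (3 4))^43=(3 4)(5 8)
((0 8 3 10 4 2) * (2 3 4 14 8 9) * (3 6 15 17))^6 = (3 15 4 14)(6 8 10 17)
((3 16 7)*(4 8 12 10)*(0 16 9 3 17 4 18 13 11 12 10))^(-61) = (0 8 12 4 11 17 13 7 18 16 10)(3 9)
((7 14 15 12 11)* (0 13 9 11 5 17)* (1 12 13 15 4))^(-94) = ((0 15 13 9 11 7 14 4 1 12 5 17))^(-94) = (0 13 11 14 1 5)(4 12 17 15 9 7)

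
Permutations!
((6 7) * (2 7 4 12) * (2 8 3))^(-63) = ((2 7 6 4 12 8 3))^(-63) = (12)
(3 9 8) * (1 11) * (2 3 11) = (1 2 3 9 8 11) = [0, 2, 3, 9, 4, 5, 6, 7, 11, 8, 10, 1]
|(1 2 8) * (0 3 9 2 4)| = 7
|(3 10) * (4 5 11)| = |(3 10)(4 5 11)| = 6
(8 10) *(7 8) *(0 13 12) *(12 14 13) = (0 12)(7 8 10)(13 14) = [12, 1, 2, 3, 4, 5, 6, 8, 10, 9, 7, 11, 0, 14, 13]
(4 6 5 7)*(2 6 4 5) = (2 6)(5 7) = [0, 1, 6, 3, 4, 7, 2, 5]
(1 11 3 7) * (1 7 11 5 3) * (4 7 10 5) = [0, 4, 2, 11, 7, 3, 6, 10, 8, 9, 5, 1] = (1 4 7 10 5 3 11)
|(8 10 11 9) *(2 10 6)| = |(2 10 11 9 8 6)| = 6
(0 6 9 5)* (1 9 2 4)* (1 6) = [1, 9, 4, 3, 6, 0, 2, 7, 8, 5] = (0 1 9 5)(2 4 6)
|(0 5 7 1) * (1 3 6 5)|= 4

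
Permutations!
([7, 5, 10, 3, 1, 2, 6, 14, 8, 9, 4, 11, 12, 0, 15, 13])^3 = (0 15 7 13 14)(1 10 5 4 2)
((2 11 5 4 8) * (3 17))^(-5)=((2 11 5 4 8)(3 17))^(-5)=(3 17)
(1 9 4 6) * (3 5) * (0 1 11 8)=[1, 9, 2, 5, 6, 3, 11, 7, 0, 4, 10, 8]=(0 1 9 4 6 11 8)(3 5)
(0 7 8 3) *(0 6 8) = (0 7)(3 6 8) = [7, 1, 2, 6, 4, 5, 8, 0, 3]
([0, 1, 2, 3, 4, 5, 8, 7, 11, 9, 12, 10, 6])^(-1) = (6 12 10 11 8)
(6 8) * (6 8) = (8) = [0, 1, 2, 3, 4, 5, 6, 7, 8]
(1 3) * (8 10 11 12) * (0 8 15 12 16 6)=(0 8 10 11 16 6)(1 3)(12 15)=[8, 3, 2, 1, 4, 5, 0, 7, 10, 9, 11, 16, 15, 13, 14, 12, 6]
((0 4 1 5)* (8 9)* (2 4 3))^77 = (0 5 1 4 2 3)(8 9)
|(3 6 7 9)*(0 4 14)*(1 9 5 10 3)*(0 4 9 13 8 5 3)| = |(0 9 1 13 8 5 10)(3 6 7)(4 14)| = 42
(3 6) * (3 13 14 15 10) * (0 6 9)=(0 6 13 14 15 10 3 9)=[6, 1, 2, 9, 4, 5, 13, 7, 8, 0, 3, 11, 12, 14, 15, 10]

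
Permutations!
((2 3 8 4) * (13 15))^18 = ((2 3 8 4)(13 15))^18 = (15)(2 8)(3 4)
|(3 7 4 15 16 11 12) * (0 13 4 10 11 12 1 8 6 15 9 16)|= |(0 13 4 9 16 12 3 7 10 11 1 8 6 15)|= 14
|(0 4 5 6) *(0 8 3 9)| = |(0 4 5 6 8 3 9)| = 7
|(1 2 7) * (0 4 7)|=5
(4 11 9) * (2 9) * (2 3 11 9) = (3 11)(4 9) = [0, 1, 2, 11, 9, 5, 6, 7, 8, 4, 10, 3]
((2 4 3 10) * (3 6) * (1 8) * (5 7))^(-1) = ((1 8)(2 4 6 3 10)(5 7))^(-1) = (1 8)(2 10 3 6 4)(5 7)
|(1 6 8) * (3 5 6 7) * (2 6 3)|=10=|(1 7 2 6 8)(3 5)|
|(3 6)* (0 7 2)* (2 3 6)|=4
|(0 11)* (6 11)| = 3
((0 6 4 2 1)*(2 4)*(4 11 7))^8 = ((0 6 2 1)(4 11 7))^8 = (4 7 11)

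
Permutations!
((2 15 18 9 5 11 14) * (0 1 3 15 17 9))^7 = ((0 1 3 15 18)(2 17 9 5 11 14))^7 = (0 3 18 1 15)(2 17 9 5 11 14)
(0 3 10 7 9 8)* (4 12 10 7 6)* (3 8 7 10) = (0 8)(3 10 6 4 12)(7 9) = [8, 1, 2, 10, 12, 5, 4, 9, 0, 7, 6, 11, 3]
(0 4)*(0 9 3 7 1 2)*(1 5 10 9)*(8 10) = [4, 2, 0, 7, 1, 8, 6, 5, 10, 3, 9] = (0 4 1 2)(3 7 5 8 10 9)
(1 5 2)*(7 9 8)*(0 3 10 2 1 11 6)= (0 3 10 2 11 6)(1 5)(7 9 8)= [3, 5, 11, 10, 4, 1, 0, 9, 7, 8, 2, 6]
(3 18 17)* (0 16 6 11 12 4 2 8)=(0 16 6 11 12 4 2 8)(3 18 17)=[16, 1, 8, 18, 2, 5, 11, 7, 0, 9, 10, 12, 4, 13, 14, 15, 6, 3, 17]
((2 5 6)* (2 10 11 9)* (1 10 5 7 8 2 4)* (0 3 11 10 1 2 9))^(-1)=(0 11 3)(2 4 9 8 7)(5 6)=((0 3 11)(2 7 8 9 4)(5 6))^(-1)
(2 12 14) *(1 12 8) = [0, 12, 8, 3, 4, 5, 6, 7, 1, 9, 10, 11, 14, 13, 2] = (1 12 14 2 8)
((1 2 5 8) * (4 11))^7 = ((1 2 5 8)(4 11))^7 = (1 8 5 2)(4 11)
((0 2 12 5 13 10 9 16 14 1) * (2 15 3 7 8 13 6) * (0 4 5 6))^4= (0 8 16 5 7 9 4 3 10 1 15 13 14)(2 12 6)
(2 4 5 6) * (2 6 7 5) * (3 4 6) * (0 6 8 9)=(0 6 3 4 2 8 9)(5 7)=[6, 1, 8, 4, 2, 7, 3, 5, 9, 0]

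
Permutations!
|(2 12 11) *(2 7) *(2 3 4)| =6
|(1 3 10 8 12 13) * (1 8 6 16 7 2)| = |(1 3 10 6 16 7 2)(8 12 13)| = 21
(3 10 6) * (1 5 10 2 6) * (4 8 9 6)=(1 5 10)(2 4 8 9 6 3)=[0, 5, 4, 2, 8, 10, 3, 7, 9, 6, 1]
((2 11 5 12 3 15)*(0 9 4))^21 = (2 12)(3 11)(5 15)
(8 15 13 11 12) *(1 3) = (1 3)(8 15 13 11 12) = [0, 3, 2, 1, 4, 5, 6, 7, 15, 9, 10, 12, 8, 11, 14, 13]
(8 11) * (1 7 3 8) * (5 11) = (1 7 3 8 5 11) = [0, 7, 2, 8, 4, 11, 6, 3, 5, 9, 10, 1]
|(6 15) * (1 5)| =2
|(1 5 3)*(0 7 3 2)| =6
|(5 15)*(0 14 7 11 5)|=|(0 14 7 11 5 15)|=6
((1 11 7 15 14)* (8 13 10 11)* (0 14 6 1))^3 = ((0 14)(1 8 13 10 11 7 15 6))^3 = (0 14)(1 10 15 8 11 6 13 7)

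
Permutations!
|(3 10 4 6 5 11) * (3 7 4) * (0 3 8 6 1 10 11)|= |(0 3 11 7 4 1 10 8 6 5)|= 10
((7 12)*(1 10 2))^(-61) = ((1 10 2)(7 12))^(-61) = (1 2 10)(7 12)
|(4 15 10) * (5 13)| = 6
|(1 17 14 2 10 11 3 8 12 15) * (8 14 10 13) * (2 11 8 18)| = 6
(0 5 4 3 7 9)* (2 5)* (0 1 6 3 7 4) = (0 2 5)(1 6 3 4 7 9) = [2, 6, 5, 4, 7, 0, 3, 9, 8, 1]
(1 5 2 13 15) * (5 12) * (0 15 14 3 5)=[15, 12, 13, 5, 4, 2, 6, 7, 8, 9, 10, 11, 0, 14, 3, 1]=(0 15 1 12)(2 13 14 3 5)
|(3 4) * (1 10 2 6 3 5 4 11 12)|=14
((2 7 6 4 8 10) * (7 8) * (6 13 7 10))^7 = ((2 8 6 4 10)(7 13))^7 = (2 6 10 8 4)(7 13)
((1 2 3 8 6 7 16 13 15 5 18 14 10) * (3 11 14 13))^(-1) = (1 10 14 11 2)(3 16 7 6 8)(5 15 13 18)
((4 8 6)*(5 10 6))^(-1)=((4 8 5 10 6))^(-1)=(4 6 10 5 8)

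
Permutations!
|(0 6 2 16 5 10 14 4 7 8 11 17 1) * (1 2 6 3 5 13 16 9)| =26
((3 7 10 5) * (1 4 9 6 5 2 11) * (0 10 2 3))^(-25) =((0 10 3 7 2 11 1 4 9 6 5))^(-25) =(0 9 11 3 5 4 2 10 6 1 7)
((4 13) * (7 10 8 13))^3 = (4 8 7 13 10)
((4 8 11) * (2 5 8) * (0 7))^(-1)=(0 7)(2 4 11 8 5)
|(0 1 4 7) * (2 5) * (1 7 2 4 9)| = 6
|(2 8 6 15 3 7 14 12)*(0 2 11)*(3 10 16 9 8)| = |(0 2 3 7 14 12 11)(6 15 10 16 9 8)| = 42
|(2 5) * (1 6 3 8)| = 4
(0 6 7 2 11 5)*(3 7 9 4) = [6, 1, 11, 7, 3, 0, 9, 2, 8, 4, 10, 5] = (0 6 9 4 3 7 2 11 5)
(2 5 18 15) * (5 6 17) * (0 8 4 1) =(0 8 4 1)(2 6 17 5 18 15) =[8, 0, 6, 3, 1, 18, 17, 7, 4, 9, 10, 11, 12, 13, 14, 2, 16, 5, 15]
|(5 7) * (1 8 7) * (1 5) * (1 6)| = 4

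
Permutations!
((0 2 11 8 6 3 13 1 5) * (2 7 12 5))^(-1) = ((0 7 12 5)(1 2 11 8 6 3 13))^(-1) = (0 5 12 7)(1 13 3 6 8 11 2)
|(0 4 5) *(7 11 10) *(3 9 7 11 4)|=6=|(0 3 9 7 4 5)(10 11)|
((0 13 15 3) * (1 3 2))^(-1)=((0 13 15 2 1 3))^(-1)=(0 3 1 2 15 13)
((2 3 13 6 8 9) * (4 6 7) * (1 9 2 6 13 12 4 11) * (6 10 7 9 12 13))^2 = (1 4 8 3 9 7)(2 13 10 11 12 6)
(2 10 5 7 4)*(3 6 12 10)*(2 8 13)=[0, 1, 3, 6, 8, 7, 12, 4, 13, 9, 5, 11, 10, 2]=(2 3 6 12 10 5 7 4 8 13)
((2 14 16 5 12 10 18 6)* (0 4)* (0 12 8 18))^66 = (0 12)(2 5 6 16 18 14 8)(4 10)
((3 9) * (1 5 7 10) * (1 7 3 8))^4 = (10)(1 8 9 3 5) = ((1 5 3 9 8)(7 10))^4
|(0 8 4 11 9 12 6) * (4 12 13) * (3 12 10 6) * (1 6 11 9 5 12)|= |(0 8 10 11 5 12 3 1 6)(4 9 13)|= 9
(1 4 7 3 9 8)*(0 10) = (0 10)(1 4 7 3 9 8) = [10, 4, 2, 9, 7, 5, 6, 3, 1, 8, 0]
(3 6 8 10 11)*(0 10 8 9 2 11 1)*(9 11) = [10, 0, 9, 6, 4, 5, 11, 7, 8, 2, 1, 3] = (0 10 1)(2 9)(3 6 11)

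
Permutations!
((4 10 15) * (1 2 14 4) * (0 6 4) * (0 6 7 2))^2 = (0 2 6 10 1 7 14 4 15)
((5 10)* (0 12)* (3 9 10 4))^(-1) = (0 12)(3 4 5 10 9) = ((0 12)(3 9 10 5 4))^(-1)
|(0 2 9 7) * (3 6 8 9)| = 7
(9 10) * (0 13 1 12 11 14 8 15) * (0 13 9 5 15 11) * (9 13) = (0 13 1 12)(5 15 9 10)(8 11 14) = [13, 12, 2, 3, 4, 15, 6, 7, 11, 10, 5, 14, 0, 1, 8, 9]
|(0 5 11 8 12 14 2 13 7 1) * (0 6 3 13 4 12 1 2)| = 13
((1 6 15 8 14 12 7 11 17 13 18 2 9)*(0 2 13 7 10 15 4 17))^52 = (18)(0 7 4 1 2 11 17 6 9)(8 12 15 14 10)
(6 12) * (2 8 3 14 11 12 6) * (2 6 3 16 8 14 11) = (2 14)(3 11 12 6)(8 16) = [0, 1, 14, 11, 4, 5, 3, 7, 16, 9, 10, 12, 6, 13, 2, 15, 8]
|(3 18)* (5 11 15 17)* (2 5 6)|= |(2 5 11 15 17 6)(3 18)|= 6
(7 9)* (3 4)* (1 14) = (1 14)(3 4)(7 9) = [0, 14, 2, 4, 3, 5, 6, 9, 8, 7, 10, 11, 12, 13, 1]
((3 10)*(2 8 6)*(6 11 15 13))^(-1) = (2 6 13 15 11 8)(3 10)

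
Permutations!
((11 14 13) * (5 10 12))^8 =(5 12 10)(11 13 14)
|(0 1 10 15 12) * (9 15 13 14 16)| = 9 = |(0 1 10 13 14 16 9 15 12)|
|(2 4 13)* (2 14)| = |(2 4 13 14)| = 4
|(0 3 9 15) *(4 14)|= 4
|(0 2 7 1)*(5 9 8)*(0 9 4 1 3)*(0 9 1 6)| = 9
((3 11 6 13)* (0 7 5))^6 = ((0 7 5)(3 11 6 13))^6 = (3 6)(11 13)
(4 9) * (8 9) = (4 8 9) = [0, 1, 2, 3, 8, 5, 6, 7, 9, 4]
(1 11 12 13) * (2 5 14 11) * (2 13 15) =(1 13)(2 5 14 11 12 15) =[0, 13, 5, 3, 4, 14, 6, 7, 8, 9, 10, 12, 15, 1, 11, 2]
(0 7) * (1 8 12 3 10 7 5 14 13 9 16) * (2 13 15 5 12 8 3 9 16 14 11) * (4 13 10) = (0 12 9 14 15 5 11 2 10 7)(1 3 4 13 16) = [12, 3, 10, 4, 13, 11, 6, 0, 8, 14, 7, 2, 9, 16, 15, 5, 1]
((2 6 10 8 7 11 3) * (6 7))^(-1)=(2 3 11 7)(6 8 10)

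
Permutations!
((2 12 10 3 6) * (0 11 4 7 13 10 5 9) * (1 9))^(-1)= ((0 11 4 7 13 10 3 6 2 12 5 1 9))^(-1)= (0 9 1 5 12 2 6 3 10 13 7 4 11)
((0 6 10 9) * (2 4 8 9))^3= ((0 6 10 2 4 8 9))^3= (0 2 9 10 8 6 4)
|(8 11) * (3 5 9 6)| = 4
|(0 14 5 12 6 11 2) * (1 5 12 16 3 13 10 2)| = 12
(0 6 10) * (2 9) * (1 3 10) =(0 6 1 3 10)(2 9) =[6, 3, 9, 10, 4, 5, 1, 7, 8, 2, 0]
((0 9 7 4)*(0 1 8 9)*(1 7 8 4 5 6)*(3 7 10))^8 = (1 4 10 3 7 5 6)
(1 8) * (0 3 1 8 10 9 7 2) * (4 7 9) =[3, 10, 0, 1, 7, 5, 6, 2, 8, 9, 4] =(0 3 1 10 4 7 2)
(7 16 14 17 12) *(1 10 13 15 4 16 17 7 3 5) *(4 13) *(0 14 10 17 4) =(0 14 7 4 16 10)(1 17 12 3 5)(13 15) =[14, 17, 2, 5, 16, 1, 6, 4, 8, 9, 0, 11, 3, 15, 7, 13, 10, 12]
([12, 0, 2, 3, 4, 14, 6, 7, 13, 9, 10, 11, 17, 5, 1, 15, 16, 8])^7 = (0 1 14 5 13 8 17 12)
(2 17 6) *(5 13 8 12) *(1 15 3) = (1 15 3)(2 17 6)(5 13 8 12) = [0, 15, 17, 1, 4, 13, 2, 7, 12, 9, 10, 11, 5, 8, 14, 3, 16, 6]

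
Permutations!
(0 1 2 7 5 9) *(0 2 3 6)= (0 1 3 6)(2 7 5 9)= [1, 3, 7, 6, 4, 9, 0, 5, 8, 2]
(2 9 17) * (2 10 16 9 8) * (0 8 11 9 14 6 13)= (0 8 2 11 9 17 10 16 14 6 13)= [8, 1, 11, 3, 4, 5, 13, 7, 2, 17, 16, 9, 12, 0, 6, 15, 14, 10]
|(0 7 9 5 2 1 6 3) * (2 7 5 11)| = 9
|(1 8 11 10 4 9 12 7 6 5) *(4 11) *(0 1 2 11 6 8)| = |(0 1)(2 11 10 6 5)(4 9 12 7 8)| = 10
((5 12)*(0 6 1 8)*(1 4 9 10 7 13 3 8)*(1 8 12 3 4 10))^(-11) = (0 1 4 7 6 8 9 13 10)(3 12 5)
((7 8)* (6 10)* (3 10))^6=((3 10 6)(7 8))^6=(10)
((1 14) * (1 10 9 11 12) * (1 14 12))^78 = ((1 12 14 10 9 11))^78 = (14)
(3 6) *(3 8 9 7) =(3 6 8 9 7) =[0, 1, 2, 6, 4, 5, 8, 3, 9, 7]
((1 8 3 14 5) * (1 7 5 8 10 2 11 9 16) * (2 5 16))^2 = (1 5 16 10 7)(2 9 11)(3 8 14)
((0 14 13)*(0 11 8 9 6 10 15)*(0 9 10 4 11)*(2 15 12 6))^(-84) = (15)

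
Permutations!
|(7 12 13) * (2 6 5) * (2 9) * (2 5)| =6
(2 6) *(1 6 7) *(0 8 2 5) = (0 8 2 7 1 6 5) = [8, 6, 7, 3, 4, 0, 5, 1, 2]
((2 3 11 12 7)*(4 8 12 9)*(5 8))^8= (2 7 12 8 5 4 9 11 3)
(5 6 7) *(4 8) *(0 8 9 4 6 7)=(0 8 6)(4 9)(5 7)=[8, 1, 2, 3, 9, 7, 0, 5, 6, 4]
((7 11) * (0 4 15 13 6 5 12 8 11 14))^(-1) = ((0 4 15 13 6 5 12 8 11 7 14))^(-1) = (0 14 7 11 8 12 5 6 13 15 4)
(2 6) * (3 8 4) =(2 6)(3 8 4) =[0, 1, 6, 8, 3, 5, 2, 7, 4]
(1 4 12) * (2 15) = (1 4 12)(2 15) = [0, 4, 15, 3, 12, 5, 6, 7, 8, 9, 10, 11, 1, 13, 14, 2]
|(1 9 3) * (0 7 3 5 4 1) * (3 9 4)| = 10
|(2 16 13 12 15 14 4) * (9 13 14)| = 4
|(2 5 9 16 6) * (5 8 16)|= 4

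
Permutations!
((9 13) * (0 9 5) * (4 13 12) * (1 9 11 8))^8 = (0 5 13 4 12 9 1 8 11)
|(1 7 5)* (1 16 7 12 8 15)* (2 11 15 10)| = 21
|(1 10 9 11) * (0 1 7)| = |(0 1 10 9 11 7)| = 6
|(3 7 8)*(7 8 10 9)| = 6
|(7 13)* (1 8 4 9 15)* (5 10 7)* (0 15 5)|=|(0 15 1 8 4 9 5 10 7 13)|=10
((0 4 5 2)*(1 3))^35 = (0 2 5 4)(1 3)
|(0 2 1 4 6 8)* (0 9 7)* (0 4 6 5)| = 9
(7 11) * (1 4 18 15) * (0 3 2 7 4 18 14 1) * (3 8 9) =[8, 18, 7, 2, 14, 5, 6, 11, 9, 3, 10, 4, 12, 13, 1, 0, 16, 17, 15] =(0 8 9 3 2 7 11 4 14 1 18 15)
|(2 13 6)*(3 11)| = |(2 13 6)(3 11)| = 6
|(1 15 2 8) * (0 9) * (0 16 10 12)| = 20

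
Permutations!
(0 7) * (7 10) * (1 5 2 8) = (0 10 7)(1 5 2 8) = [10, 5, 8, 3, 4, 2, 6, 0, 1, 9, 7]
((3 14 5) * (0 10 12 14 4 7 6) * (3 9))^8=((0 10 12 14 5 9 3 4 7 6))^8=(0 7 3 5 12)(4 9 14 10 6)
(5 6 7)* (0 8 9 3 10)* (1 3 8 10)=(0 10)(1 3)(5 6 7)(8 9)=[10, 3, 2, 1, 4, 6, 7, 5, 9, 8, 0]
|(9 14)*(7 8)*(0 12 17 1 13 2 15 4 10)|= 18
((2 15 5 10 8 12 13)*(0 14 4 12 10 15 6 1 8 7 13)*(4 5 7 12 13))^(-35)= (0 7 6 12 15 2 10 5 13 8 14 4 1)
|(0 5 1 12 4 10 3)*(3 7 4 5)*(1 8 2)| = |(0 3)(1 12 5 8 2)(4 10 7)| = 30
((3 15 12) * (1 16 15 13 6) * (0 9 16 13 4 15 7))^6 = ((0 9 16 7)(1 13 6)(3 4 15 12))^6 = (0 16)(3 15)(4 12)(7 9)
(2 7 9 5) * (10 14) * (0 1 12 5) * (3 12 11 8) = [1, 11, 7, 12, 4, 2, 6, 9, 3, 0, 14, 8, 5, 13, 10] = (0 1 11 8 3 12 5 2 7 9)(10 14)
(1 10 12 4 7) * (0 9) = (0 9)(1 10 12 4 7) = [9, 10, 2, 3, 7, 5, 6, 1, 8, 0, 12, 11, 4]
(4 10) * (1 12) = [0, 12, 2, 3, 10, 5, 6, 7, 8, 9, 4, 11, 1] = (1 12)(4 10)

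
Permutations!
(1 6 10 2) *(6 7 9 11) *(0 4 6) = (0 4 6 10 2 1 7 9 11) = [4, 7, 1, 3, 6, 5, 10, 9, 8, 11, 2, 0]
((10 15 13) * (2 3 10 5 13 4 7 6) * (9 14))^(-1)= ((2 3 10 15 4 7 6)(5 13)(9 14))^(-1)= (2 6 7 4 15 10 3)(5 13)(9 14)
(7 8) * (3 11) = (3 11)(7 8) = [0, 1, 2, 11, 4, 5, 6, 8, 7, 9, 10, 3]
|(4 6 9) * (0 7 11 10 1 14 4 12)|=10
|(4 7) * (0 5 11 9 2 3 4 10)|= |(0 5 11 9 2 3 4 7 10)|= 9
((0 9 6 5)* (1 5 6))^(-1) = ((0 9 1 5))^(-1) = (0 5 1 9)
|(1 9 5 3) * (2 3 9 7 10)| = 10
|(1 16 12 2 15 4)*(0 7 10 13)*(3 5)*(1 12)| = |(0 7 10 13)(1 16)(2 15 4 12)(3 5)| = 4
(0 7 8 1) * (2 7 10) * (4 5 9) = (0 10 2 7 8 1)(4 5 9) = [10, 0, 7, 3, 5, 9, 6, 8, 1, 4, 2]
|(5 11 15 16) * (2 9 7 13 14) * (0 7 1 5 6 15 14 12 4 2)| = 33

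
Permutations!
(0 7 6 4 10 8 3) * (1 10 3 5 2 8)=(0 7 6 4 3)(1 10)(2 8 5)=[7, 10, 8, 0, 3, 2, 4, 6, 5, 9, 1]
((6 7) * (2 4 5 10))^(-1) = (2 10 5 4)(6 7)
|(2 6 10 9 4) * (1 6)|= |(1 6 10 9 4 2)|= 6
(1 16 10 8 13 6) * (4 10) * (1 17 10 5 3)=[0, 16, 2, 1, 5, 3, 17, 7, 13, 9, 8, 11, 12, 6, 14, 15, 4, 10]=(1 16 4 5 3)(6 17 10 8 13)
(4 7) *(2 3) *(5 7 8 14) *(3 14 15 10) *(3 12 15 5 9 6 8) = (2 14 9 6 8 5 7 4 3)(10 12 15) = [0, 1, 14, 2, 3, 7, 8, 4, 5, 6, 12, 11, 15, 13, 9, 10]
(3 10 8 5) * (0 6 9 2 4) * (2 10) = (0 6 9 10 8 5 3 2 4) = [6, 1, 4, 2, 0, 3, 9, 7, 5, 10, 8]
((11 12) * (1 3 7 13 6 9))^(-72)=(13)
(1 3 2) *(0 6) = (0 6)(1 3 2) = [6, 3, 1, 2, 4, 5, 0]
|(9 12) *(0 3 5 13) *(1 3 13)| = |(0 13)(1 3 5)(9 12)| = 6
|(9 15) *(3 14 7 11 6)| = |(3 14 7 11 6)(9 15)| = 10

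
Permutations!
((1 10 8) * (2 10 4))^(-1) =(1 8 10 2 4)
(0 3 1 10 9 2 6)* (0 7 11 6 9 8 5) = (0 3 1 10 8 5)(2 9)(6 7 11) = [3, 10, 9, 1, 4, 0, 7, 11, 5, 2, 8, 6]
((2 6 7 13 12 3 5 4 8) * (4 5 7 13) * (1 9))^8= (13)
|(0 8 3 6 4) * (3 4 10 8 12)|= 7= |(0 12 3 6 10 8 4)|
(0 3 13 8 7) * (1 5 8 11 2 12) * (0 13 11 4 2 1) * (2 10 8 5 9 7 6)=(0 3 11 1 9 7 13 4 10 8 6 2 12)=[3, 9, 12, 11, 10, 5, 2, 13, 6, 7, 8, 1, 0, 4]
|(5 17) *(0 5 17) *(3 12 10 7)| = 4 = |(17)(0 5)(3 12 10 7)|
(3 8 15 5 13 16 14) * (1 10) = (1 10)(3 8 15 5 13 16 14) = [0, 10, 2, 8, 4, 13, 6, 7, 15, 9, 1, 11, 12, 16, 3, 5, 14]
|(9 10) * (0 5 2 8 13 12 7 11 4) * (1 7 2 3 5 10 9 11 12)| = |(0 10 11 4)(1 7 12 2 8 13)(3 5)| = 12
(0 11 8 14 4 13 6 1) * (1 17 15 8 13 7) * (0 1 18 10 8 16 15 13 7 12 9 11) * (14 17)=(4 12 9 11 7 18 10 8 17 13 6 14)(15 16)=[0, 1, 2, 3, 12, 5, 14, 18, 17, 11, 8, 7, 9, 6, 4, 16, 15, 13, 10]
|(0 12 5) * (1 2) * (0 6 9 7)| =6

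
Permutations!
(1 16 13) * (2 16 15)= (1 15 2 16 13)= [0, 15, 16, 3, 4, 5, 6, 7, 8, 9, 10, 11, 12, 1, 14, 2, 13]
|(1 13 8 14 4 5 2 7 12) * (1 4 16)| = 5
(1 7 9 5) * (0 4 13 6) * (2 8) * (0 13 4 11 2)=[11, 7, 8, 3, 4, 1, 13, 9, 0, 5, 10, 2, 12, 6]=(0 11 2 8)(1 7 9 5)(6 13)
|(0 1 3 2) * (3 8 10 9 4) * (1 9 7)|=20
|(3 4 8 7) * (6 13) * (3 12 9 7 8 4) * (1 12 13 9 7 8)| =7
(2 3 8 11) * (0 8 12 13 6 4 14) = (0 8 11 2 3 12 13 6 4 14) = [8, 1, 3, 12, 14, 5, 4, 7, 11, 9, 10, 2, 13, 6, 0]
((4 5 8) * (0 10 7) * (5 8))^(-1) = (0 7 10)(4 8)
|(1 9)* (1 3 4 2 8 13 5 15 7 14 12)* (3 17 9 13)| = |(1 13 5 15 7 14 12)(2 8 3 4)(9 17)| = 28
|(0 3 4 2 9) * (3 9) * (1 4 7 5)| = |(0 9)(1 4 2 3 7 5)| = 6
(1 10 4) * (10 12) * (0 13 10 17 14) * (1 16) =(0 13 10 4 16 1 12 17 14) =[13, 12, 2, 3, 16, 5, 6, 7, 8, 9, 4, 11, 17, 10, 0, 15, 1, 14]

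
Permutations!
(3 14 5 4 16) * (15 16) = [0, 1, 2, 14, 15, 4, 6, 7, 8, 9, 10, 11, 12, 13, 5, 16, 3] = (3 14 5 4 15 16)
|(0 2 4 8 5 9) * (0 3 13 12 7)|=|(0 2 4 8 5 9 3 13 12 7)|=10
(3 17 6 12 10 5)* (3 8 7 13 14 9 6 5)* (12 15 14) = (3 17 5 8 7 13 12 10)(6 15 14 9) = [0, 1, 2, 17, 4, 8, 15, 13, 7, 6, 3, 11, 10, 12, 9, 14, 16, 5]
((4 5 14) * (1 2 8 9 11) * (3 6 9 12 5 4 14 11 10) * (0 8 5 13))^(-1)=(14)(0 13 12 8)(1 11 5 2)(3 10 9 6)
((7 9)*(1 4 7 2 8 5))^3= (1 9 5 7 8 4 2)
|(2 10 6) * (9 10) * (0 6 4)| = 6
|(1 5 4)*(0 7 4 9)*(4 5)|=|(0 7 5 9)(1 4)|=4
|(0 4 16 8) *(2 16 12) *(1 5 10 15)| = 12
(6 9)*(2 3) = (2 3)(6 9) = [0, 1, 3, 2, 4, 5, 9, 7, 8, 6]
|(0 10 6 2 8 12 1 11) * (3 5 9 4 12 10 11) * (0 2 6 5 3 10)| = |(0 11 2 8)(1 10 5 9 4 12)| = 12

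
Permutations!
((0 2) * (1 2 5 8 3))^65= ((0 5 8 3 1 2))^65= (0 2 1 3 8 5)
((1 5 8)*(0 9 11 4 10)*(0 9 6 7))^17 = ((0 6 7)(1 5 8)(4 10 9 11))^17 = (0 7 6)(1 8 5)(4 10 9 11)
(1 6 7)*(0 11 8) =(0 11 8)(1 6 7) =[11, 6, 2, 3, 4, 5, 7, 1, 0, 9, 10, 8]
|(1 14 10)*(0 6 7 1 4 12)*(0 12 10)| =10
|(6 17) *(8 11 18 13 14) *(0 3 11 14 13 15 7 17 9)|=18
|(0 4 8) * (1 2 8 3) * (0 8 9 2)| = |(0 4 3 1)(2 9)| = 4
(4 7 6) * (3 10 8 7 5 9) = [0, 1, 2, 10, 5, 9, 4, 6, 7, 3, 8] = (3 10 8 7 6 4 5 9)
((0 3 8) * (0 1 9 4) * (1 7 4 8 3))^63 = (0 8)(1 7)(4 9)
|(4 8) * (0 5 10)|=|(0 5 10)(4 8)|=6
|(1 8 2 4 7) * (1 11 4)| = |(1 8 2)(4 7 11)| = 3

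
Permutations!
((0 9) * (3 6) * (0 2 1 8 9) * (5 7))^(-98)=(1 9)(2 8)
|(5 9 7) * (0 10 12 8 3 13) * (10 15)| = 21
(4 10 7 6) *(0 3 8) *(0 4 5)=(0 3 8 4 10 7 6 5)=[3, 1, 2, 8, 10, 0, 5, 6, 4, 9, 7]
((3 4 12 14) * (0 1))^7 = ((0 1)(3 4 12 14))^7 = (0 1)(3 14 12 4)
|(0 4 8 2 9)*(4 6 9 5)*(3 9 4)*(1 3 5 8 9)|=4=|(0 6 4 9)(1 3)(2 8)|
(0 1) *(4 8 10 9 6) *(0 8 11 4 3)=(0 1 8 10 9 6 3)(4 11)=[1, 8, 2, 0, 11, 5, 3, 7, 10, 6, 9, 4]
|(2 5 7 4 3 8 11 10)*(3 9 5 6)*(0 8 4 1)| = 12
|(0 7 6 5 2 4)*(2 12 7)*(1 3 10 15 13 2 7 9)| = 13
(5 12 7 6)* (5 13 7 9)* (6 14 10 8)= (5 12 9)(6 13 7 14 10 8)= [0, 1, 2, 3, 4, 12, 13, 14, 6, 5, 8, 11, 9, 7, 10]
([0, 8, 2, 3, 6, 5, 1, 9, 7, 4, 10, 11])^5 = [0, 6, 2, 3, 9, 5, 4, 8, 1, 7, 10, 11]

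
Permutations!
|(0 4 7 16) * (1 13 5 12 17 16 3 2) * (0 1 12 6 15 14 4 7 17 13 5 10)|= 56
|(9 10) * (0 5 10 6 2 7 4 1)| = |(0 5 10 9 6 2 7 4 1)| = 9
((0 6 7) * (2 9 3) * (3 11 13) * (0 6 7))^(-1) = ((0 7 6)(2 9 11 13 3))^(-1) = (0 6 7)(2 3 13 11 9)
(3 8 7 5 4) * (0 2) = (0 2)(3 8 7 5 4) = [2, 1, 0, 8, 3, 4, 6, 5, 7]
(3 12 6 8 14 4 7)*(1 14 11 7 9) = (1 14 4 9)(3 12 6 8 11 7) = [0, 14, 2, 12, 9, 5, 8, 3, 11, 1, 10, 7, 6, 13, 4]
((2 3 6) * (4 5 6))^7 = (2 4 6 3 5)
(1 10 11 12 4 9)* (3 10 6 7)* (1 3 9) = (1 6 7 9 3 10 11 12 4) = [0, 6, 2, 10, 1, 5, 7, 9, 8, 3, 11, 12, 4]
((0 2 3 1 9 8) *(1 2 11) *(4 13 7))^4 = (0 8 9 1 11)(4 13 7)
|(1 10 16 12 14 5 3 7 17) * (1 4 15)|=11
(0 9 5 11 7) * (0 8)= (0 9 5 11 7 8)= [9, 1, 2, 3, 4, 11, 6, 8, 0, 5, 10, 7]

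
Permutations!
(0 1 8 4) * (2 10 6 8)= (0 1 2 10 6 8 4)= [1, 2, 10, 3, 0, 5, 8, 7, 4, 9, 6]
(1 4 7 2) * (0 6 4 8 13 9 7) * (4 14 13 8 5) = (0 6 14 13 9 7 2 1 5 4) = [6, 5, 1, 3, 0, 4, 14, 2, 8, 7, 10, 11, 12, 9, 13]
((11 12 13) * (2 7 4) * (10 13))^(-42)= ((2 7 4)(10 13 11 12))^(-42)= (10 11)(12 13)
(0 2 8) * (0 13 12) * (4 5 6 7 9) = (0 2 8 13 12)(4 5 6 7 9) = [2, 1, 8, 3, 5, 6, 7, 9, 13, 4, 10, 11, 0, 12]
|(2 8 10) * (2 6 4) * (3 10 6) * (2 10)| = |(2 8 6 4 10 3)| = 6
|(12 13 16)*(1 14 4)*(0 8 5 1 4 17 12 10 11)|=11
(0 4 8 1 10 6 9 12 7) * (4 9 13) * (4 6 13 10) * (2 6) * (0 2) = (0 9 12 7 2 6 10 13)(1 4 8) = [9, 4, 6, 3, 8, 5, 10, 2, 1, 12, 13, 11, 7, 0]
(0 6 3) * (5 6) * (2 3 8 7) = (0 5 6 8 7 2 3) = [5, 1, 3, 0, 4, 6, 8, 2, 7]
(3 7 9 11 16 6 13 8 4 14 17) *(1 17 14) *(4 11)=(1 17 3 7 9 4)(6 13 8 11 16)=[0, 17, 2, 7, 1, 5, 13, 9, 11, 4, 10, 16, 12, 8, 14, 15, 6, 3]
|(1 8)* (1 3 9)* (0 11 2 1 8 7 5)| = 6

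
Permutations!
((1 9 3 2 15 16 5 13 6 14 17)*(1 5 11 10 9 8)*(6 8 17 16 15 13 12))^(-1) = (1 8 13 2 3 9 10 11 16 14 6 12 5 17)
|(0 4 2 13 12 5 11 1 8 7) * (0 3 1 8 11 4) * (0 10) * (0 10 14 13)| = |(0 14 13 12 5 4 2)(1 11 8 7 3)| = 35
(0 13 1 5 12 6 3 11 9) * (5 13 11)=[11, 13, 2, 5, 4, 12, 3, 7, 8, 0, 10, 9, 6, 1]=(0 11 9)(1 13)(3 5 12 6)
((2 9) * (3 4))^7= ((2 9)(3 4))^7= (2 9)(3 4)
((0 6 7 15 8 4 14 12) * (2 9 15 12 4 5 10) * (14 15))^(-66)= ((0 6 7 12)(2 9 14 4 15 8 5 10))^(-66)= (0 7)(2 5 15 14)(4 9 10 8)(6 12)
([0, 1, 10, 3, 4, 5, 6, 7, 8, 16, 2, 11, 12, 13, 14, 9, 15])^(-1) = (2 10)(9 15 16)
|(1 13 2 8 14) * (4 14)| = |(1 13 2 8 4 14)| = 6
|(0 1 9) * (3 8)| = 6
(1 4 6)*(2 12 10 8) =(1 4 6)(2 12 10 8) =[0, 4, 12, 3, 6, 5, 1, 7, 2, 9, 8, 11, 10]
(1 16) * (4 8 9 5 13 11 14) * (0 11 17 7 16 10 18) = (0 11 14 4 8 9 5 13 17 7 16 1 10 18) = [11, 10, 2, 3, 8, 13, 6, 16, 9, 5, 18, 14, 12, 17, 4, 15, 1, 7, 0]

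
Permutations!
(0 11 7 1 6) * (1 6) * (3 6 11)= (0 3 6)(7 11)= [3, 1, 2, 6, 4, 5, 0, 11, 8, 9, 10, 7]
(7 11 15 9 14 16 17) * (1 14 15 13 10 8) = [0, 14, 2, 3, 4, 5, 6, 11, 1, 15, 8, 13, 12, 10, 16, 9, 17, 7] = (1 14 16 17 7 11 13 10 8)(9 15)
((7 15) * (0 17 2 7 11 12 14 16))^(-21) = (0 12 7)(2 16 11)(14 15 17)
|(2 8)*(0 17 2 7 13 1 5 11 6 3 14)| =12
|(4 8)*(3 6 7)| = 6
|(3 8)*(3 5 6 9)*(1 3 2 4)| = 8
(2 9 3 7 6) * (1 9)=(1 9 3 7 6 2)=[0, 9, 1, 7, 4, 5, 2, 6, 8, 3]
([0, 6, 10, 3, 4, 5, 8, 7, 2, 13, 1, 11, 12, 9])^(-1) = [0, 10, 8, 3, 4, 5, 1, 7, 6, 13, 2, 11, 12, 9]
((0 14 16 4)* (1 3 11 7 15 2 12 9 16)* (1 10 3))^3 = ((0 14 10 3 11 7 15 2 12 9 16 4))^3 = (0 3 15 9)(2 16 14 11)(4 10 7 12)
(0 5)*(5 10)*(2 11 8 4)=(0 10 5)(2 11 8 4)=[10, 1, 11, 3, 2, 0, 6, 7, 4, 9, 5, 8]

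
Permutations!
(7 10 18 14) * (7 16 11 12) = (7 10 18 14 16 11 12) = [0, 1, 2, 3, 4, 5, 6, 10, 8, 9, 18, 12, 7, 13, 16, 15, 11, 17, 14]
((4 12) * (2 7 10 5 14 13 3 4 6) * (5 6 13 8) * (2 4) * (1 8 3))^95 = (1 13 12 4 6 10 7 2 3 14 5 8)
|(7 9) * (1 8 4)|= 6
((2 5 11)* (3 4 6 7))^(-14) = (2 5 11)(3 6)(4 7)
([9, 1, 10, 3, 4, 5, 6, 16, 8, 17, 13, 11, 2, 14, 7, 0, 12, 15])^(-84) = (17)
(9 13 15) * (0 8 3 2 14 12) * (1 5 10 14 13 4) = [8, 5, 13, 2, 1, 10, 6, 7, 3, 4, 14, 11, 0, 15, 12, 9] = (0 8 3 2 13 15 9 4 1 5 10 14 12)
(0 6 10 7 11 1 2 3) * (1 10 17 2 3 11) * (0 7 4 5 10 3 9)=(0 6 17 2 11 3 7 1 9)(4 5 10)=[6, 9, 11, 7, 5, 10, 17, 1, 8, 0, 4, 3, 12, 13, 14, 15, 16, 2]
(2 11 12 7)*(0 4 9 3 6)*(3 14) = [4, 1, 11, 6, 9, 5, 0, 2, 8, 14, 10, 12, 7, 13, 3] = (0 4 9 14 3 6)(2 11 12 7)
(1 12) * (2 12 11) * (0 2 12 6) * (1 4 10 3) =(0 2 6)(1 11 12 4 10 3) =[2, 11, 6, 1, 10, 5, 0, 7, 8, 9, 3, 12, 4]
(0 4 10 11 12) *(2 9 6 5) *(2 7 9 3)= (0 4 10 11 12)(2 3)(5 7 9 6)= [4, 1, 3, 2, 10, 7, 5, 9, 8, 6, 11, 12, 0]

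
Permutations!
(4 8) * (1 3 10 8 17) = (1 3 10 8 4 17) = [0, 3, 2, 10, 17, 5, 6, 7, 4, 9, 8, 11, 12, 13, 14, 15, 16, 1]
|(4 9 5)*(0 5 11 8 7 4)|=10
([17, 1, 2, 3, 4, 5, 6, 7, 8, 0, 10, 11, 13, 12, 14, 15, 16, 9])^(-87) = [0, 1, 2, 3, 4, 5, 6, 7, 8, 9, 10, 11, 13, 12, 14, 15, 16, 17]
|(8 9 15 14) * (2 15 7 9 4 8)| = |(2 15 14)(4 8)(7 9)| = 6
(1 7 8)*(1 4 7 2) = (1 2)(4 7 8) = [0, 2, 1, 3, 7, 5, 6, 8, 4]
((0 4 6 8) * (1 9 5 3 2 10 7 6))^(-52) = (0 9 2 6 4 5 10 8 1 3 7)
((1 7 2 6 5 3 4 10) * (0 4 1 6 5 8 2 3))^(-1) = (0 5 2 8 6 10 4)(1 3 7)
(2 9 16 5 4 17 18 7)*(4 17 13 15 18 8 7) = (2 9 16 5 17 8 7)(4 13 15 18) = [0, 1, 9, 3, 13, 17, 6, 2, 7, 16, 10, 11, 12, 15, 14, 18, 5, 8, 4]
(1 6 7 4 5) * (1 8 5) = [0, 6, 2, 3, 1, 8, 7, 4, 5] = (1 6 7 4)(5 8)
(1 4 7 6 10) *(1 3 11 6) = (1 4 7)(3 11 6 10) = [0, 4, 2, 11, 7, 5, 10, 1, 8, 9, 3, 6]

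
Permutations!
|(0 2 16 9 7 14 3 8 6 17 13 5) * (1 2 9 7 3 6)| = |(0 9 3 8 1 2 16 7 14 6 17 13 5)| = 13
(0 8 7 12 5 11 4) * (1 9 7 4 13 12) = (0 8 4)(1 9 7)(5 11 13 12) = [8, 9, 2, 3, 0, 11, 6, 1, 4, 7, 10, 13, 5, 12]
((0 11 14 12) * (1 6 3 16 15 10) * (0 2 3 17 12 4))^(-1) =((0 11 14 4)(1 6 17 12 2 3 16 15 10))^(-1) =(0 4 14 11)(1 10 15 16 3 2 12 17 6)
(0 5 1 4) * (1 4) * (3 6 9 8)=(0 5 4)(3 6 9 8)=[5, 1, 2, 6, 0, 4, 9, 7, 3, 8]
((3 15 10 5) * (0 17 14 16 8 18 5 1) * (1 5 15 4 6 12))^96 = (0 12 4 5 15 8 14)(1 6 3 10 18 16 17)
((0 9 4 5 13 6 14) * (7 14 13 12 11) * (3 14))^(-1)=((0 9 4 5 12 11 7 3 14)(6 13))^(-1)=(0 14 3 7 11 12 5 4 9)(6 13)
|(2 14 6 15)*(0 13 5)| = 12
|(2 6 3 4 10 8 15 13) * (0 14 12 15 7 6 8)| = 12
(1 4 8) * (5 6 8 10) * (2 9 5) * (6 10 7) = (1 4 7 6 8)(2 9 5 10) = [0, 4, 9, 3, 7, 10, 8, 6, 1, 5, 2]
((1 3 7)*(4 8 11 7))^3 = (1 8)(3 11)(4 7)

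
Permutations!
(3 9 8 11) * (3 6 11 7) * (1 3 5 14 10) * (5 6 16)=[0, 3, 2, 9, 4, 14, 11, 6, 7, 8, 1, 16, 12, 13, 10, 15, 5]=(1 3 9 8 7 6 11 16 5 14 10)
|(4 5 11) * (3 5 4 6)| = |(3 5 11 6)| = 4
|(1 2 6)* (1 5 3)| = 5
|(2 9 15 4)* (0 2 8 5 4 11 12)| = |(0 2 9 15 11 12)(4 8 5)| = 6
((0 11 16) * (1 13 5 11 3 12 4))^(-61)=(0 12 1 5 16 3 4 13 11)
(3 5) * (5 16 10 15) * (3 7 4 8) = [0, 1, 2, 16, 8, 7, 6, 4, 3, 9, 15, 11, 12, 13, 14, 5, 10] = (3 16 10 15 5 7 4 8)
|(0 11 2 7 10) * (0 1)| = 6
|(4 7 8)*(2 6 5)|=3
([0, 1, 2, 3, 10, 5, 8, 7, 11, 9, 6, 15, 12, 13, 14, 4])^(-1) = (4 15 11 8 6 10)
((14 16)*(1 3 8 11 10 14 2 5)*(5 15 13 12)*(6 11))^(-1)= ((1 3 8 6 11 10 14 16 2 15 13 12 5))^(-1)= (1 5 12 13 15 2 16 14 10 11 6 8 3)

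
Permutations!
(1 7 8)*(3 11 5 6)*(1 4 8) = (1 7)(3 11 5 6)(4 8) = [0, 7, 2, 11, 8, 6, 3, 1, 4, 9, 10, 5]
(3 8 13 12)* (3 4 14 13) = (3 8)(4 14 13 12) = [0, 1, 2, 8, 14, 5, 6, 7, 3, 9, 10, 11, 4, 12, 13]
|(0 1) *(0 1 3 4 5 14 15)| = 6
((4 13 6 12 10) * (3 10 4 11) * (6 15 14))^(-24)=((3 10 11)(4 13 15 14 6 12))^(-24)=(15)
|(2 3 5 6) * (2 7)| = 5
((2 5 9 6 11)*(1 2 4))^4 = ((1 2 5 9 6 11 4))^4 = (1 6 2 11 5 4 9)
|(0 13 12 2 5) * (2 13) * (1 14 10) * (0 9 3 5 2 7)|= |(0 7)(1 14 10)(3 5 9)(12 13)|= 6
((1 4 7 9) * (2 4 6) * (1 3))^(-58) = ((1 6 2 4 7 9 3))^(-58) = (1 9 4 6 3 7 2)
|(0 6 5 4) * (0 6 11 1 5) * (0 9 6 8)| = 6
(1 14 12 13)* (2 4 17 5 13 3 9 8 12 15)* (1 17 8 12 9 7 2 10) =(1 14 15 10)(2 4 8 9 12 3 7)(5 13 17) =[0, 14, 4, 7, 8, 13, 6, 2, 9, 12, 1, 11, 3, 17, 15, 10, 16, 5]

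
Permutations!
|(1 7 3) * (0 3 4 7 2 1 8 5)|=|(0 3 8 5)(1 2)(4 7)|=4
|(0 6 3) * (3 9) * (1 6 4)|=6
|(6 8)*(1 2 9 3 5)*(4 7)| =10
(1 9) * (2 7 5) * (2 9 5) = (1 5 9)(2 7) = [0, 5, 7, 3, 4, 9, 6, 2, 8, 1]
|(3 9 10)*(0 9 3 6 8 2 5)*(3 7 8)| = |(0 9 10 6 3 7 8 2 5)| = 9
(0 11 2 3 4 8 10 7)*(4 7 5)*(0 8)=(0 11 2 3 7 8 10 5 4)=[11, 1, 3, 7, 0, 4, 6, 8, 10, 9, 5, 2]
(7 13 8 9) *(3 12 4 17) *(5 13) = (3 12 4 17)(5 13 8 9 7) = [0, 1, 2, 12, 17, 13, 6, 5, 9, 7, 10, 11, 4, 8, 14, 15, 16, 3]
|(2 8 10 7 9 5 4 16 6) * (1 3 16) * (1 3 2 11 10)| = |(1 2 8)(3 16 6 11 10 7 9 5 4)| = 9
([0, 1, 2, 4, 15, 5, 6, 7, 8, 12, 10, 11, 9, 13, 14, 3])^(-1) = (3 15 4)(9 12)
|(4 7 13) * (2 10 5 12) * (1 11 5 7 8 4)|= 8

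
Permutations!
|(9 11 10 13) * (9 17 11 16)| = |(9 16)(10 13 17 11)| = 4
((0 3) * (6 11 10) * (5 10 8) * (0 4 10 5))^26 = (0 11 10 3 8 6 4)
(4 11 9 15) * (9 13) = (4 11 13 9 15) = [0, 1, 2, 3, 11, 5, 6, 7, 8, 15, 10, 13, 12, 9, 14, 4]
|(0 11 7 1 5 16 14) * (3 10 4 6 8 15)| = 42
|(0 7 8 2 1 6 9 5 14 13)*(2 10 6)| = |(0 7 8 10 6 9 5 14 13)(1 2)| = 18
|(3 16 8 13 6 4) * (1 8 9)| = 8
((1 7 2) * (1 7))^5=(2 7)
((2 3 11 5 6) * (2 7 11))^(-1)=((2 3)(5 6 7 11))^(-1)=(2 3)(5 11 7 6)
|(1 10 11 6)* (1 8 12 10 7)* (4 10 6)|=|(1 7)(4 10 11)(6 8 12)|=6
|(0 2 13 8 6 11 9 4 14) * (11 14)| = |(0 2 13 8 6 14)(4 11 9)| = 6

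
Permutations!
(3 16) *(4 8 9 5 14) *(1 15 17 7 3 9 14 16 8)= (1 15 17 7 3 8 14 4)(5 16 9)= [0, 15, 2, 8, 1, 16, 6, 3, 14, 5, 10, 11, 12, 13, 4, 17, 9, 7]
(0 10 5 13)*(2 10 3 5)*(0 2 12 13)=(0 3 5)(2 10 12 13)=[3, 1, 10, 5, 4, 0, 6, 7, 8, 9, 12, 11, 13, 2]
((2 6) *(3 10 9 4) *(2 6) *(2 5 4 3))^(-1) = ((2 5 4)(3 10 9))^(-1) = (2 4 5)(3 9 10)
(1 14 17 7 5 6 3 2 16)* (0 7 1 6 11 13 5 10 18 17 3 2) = (0 7 10 18 17 1 14 3)(2 16 6)(5 11 13) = [7, 14, 16, 0, 4, 11, 2, 10, 8, 9, 18, 13, 12, 5, 3, 15, 6, 1, 17]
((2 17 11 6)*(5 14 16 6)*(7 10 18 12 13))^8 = (2 17 11 5 14 16 6)(7 12 10 13 18)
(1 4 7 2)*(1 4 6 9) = (1 6 9)(2 4 7) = [0, 6, 4, 3, 7, 5, 9, 2, 8, 1]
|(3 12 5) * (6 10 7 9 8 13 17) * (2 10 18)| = 9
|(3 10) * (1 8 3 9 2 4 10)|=|(1 8 3)(2 4 10 9)|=12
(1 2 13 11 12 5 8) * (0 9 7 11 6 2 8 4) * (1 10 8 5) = (0 9 7 11 12 1 5 4)(2 13 6)(8 10) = [9, 5, 13, 3, 0, 4, 2, 11, 10, 7, 8, 12, 1, 6]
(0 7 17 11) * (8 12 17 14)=(0 7 14 8 12 17 11)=[7, 1, 2, 3, 4, 5, 6, 14, 12, 9, 10, 0, 17, 13, 8, 15, 16, 11]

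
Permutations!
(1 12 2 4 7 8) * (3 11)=(1 12 2 4 7 8)(3 11)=[0, 12, 4, 11, 7, 5, 6, 8, 1, 9, 10, 3, 2]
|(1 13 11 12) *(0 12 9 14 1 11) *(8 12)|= |(0 8 12 11 9 14 1 13)|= 8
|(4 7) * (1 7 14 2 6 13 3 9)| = 9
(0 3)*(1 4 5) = (0 3)(1 4 5) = [3, 4, 2, 0, 5, 1]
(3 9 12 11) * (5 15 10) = (3 9 12 11)(5 15 10) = [0, 1, 2, 9, 4, 15, 6, 7, 8, 12, 5, 3, 11, 13, 14, 10]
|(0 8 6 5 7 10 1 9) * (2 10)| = 9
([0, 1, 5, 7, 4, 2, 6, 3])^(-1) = [0, 1, 5, 7, 4, 2, 6, 3]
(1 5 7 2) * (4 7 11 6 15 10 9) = (1 5 11 6 15 10 9 4 7 2) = [0, 5, 1, 3, 7, 11, 15, 2, 8, 4, 9, 6, 12, 13, 14, 10]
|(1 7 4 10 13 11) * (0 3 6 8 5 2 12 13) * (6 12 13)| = |(0 3 12 6 8 5 2 13 11 1 7 4 10)| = 13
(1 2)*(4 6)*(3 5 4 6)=(6)(1 2)(3 5 4)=[0, 2, 1, 5, 3, 4, 6]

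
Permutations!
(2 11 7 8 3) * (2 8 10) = (2 11 7 10)(3 8) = [0, 1, 11, 8, 4, 5, 6, 10, 3, 9, 2, 7]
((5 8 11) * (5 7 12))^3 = (5 7 8 12 11)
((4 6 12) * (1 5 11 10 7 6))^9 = (1 5 11 10 7 6 12 4)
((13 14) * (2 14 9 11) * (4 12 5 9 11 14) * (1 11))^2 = (1 2 12 9 13 11 4 5 14)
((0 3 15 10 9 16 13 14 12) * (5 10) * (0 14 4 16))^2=((0 3 15 5 10 9)(4 16 13)(12 14))^2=(0 15 10)(3 5 9)(4 13 16)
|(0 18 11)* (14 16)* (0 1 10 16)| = 7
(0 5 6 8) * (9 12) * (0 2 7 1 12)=(0 5 6 8 2 7 1 12 9)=[5, 12, 7, 3, 4, 6, 8, 1, 2, 0, 10, 11, 9]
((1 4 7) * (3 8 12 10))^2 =((1 4 7)(3 8 12 10))^2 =(1 7 4)(3 12)(8 10)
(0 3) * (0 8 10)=(0 3 8 10)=[3, 1, 2, 8, 4, 5, 6, 7, 10, 9, 0]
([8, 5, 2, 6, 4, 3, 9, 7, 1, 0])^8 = [8, 5, 2, 6, 4, 3, 9, 7, 1, 0]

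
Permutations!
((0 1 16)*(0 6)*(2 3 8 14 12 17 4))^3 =(0 6 16 1)(2 14 4 8 17 3 12)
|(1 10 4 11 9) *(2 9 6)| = |(1 10 4 11 6 2 9)| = 7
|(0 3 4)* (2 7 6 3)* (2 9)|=|(0 9 2 7 6 3 4)|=7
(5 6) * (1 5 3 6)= (1 5)(3 6)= [0, 5, 2, 6, 4, 1, 3]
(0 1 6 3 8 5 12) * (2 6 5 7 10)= (0 1 5 12)(2 6 3 8 7 10)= [1, 5, 6, 8, 4, 12, 3, 10, 7, 9, 2, 11, 0]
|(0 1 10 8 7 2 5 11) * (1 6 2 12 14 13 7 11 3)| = 36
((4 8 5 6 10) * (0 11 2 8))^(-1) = (0 4 10 6 5 8 2 11)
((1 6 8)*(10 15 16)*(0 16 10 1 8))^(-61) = (0 6 1 16)(10 15)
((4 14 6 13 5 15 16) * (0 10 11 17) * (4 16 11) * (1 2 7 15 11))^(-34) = (0 4 6 5 17 10 14 13 11)(1 7)(2 15)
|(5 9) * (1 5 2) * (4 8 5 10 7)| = 8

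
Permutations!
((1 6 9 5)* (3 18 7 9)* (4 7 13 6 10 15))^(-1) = ((1 10 15 4 7 9 5)(3 18 13 6))^(-1) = (1 5 9 7 4 15 10)(3 6 13 18)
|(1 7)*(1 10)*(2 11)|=|(1 7 10)(2 11)|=6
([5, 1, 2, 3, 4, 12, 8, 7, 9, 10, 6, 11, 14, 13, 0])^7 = (0 14 12 5)(6 10 9 8)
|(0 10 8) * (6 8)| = |(0 10 6 8)| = 4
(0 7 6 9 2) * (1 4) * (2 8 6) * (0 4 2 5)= [7, 2, 4, 3, 1, 0, 9, 5, 6, 8]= (0 7 5)(1 2 4)(6 9 8)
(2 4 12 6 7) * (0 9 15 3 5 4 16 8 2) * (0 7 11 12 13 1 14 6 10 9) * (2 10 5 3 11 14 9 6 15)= (1 9 2 16 8 10 6 14 15 11 12 5 4 13)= [0, 9, 16, 3, 13, 4, 14, 7, 10, 2, 6, 12, 5, 1, 15, 11, 8]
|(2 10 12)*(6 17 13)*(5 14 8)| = |(2 10 12)(5 14 8)(6 17 13)| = 3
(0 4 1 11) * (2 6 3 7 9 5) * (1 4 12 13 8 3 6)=(0 12 13 8 3 7 9 5 2 1 11)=[12, 11, 1, 7, 4, 2, 6, 9, 3, 5, 10, 0, 13, 8]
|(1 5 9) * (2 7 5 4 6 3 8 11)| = 10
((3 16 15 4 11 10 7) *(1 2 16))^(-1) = (1 3 7 10 11 4 15 16 2)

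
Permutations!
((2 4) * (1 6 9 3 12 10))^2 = (1 9 12)(3 10 6)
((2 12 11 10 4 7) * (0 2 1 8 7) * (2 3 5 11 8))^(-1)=(0 4 10 11 5 3)(1 7 8 12 2)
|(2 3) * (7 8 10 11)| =|(2 3)(7 8 10 11)| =4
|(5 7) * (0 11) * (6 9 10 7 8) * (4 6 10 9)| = 4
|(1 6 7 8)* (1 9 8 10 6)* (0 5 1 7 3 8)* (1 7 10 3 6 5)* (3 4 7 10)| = 10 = |(0 1 3 8 9)(4 7)(5 10)|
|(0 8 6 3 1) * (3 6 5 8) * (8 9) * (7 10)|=6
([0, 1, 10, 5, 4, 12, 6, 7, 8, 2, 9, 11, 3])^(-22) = [0, 1, 9, 12, 4, 3, 6, 7, 8, 10, 2, 11, 5]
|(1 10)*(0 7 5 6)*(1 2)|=|(0 7 5 6)(1 10 2)|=12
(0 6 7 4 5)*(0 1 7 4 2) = (0 6 4 5 1 7 2) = [6, 7, 0, 3, 5, 1, 4, 2]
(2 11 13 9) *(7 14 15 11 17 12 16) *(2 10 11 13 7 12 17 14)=(17)(2 14 15 13 9 10 11 7)(12 16)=[0, 1, 14, 3, 4, 5, 6, 2, 8, 10, 11, 7, 16, 9, 15, 13, 12, 17]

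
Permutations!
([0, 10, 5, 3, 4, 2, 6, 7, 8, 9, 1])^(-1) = [0, 10, 5, 3, 4, 2, 6, 7, 8, 9, 1]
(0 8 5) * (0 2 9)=(0 8 5 2 9)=[8, 1, 9, 3, 4, 2, 6, 7, 5, 0]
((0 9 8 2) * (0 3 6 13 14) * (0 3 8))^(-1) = (0 9)(2 8)(3 14 13 6)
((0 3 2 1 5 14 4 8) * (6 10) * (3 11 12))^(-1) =(0 8 4 14 5 1 2 3 12 11)(6 10)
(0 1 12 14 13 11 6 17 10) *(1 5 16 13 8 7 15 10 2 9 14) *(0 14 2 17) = (17)(0 5 16 13 11 6)(1 12)(2 9)(7 15 10 14 8) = [5, 12, 9, 3, 4, 16, 0, 15, 7, 2, 14, 6, 1, 11, 8, 10, 13, 17]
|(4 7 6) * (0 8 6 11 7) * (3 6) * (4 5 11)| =|(0 8 3 6 5 11 7 4)| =8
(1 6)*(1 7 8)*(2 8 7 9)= (1 6 9 2 8)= [0, 6, 8, 3, 4, 5, 9, 7, 1, 2]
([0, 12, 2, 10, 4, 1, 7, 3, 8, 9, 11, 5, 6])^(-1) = (1 5 11 10 3 7 6 12)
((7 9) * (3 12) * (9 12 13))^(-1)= ((3 13 9 7 12))^(-1)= (3 12 7 9 13)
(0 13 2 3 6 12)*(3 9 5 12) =(0 13 2 9 5 12)(3 6) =[13, 1, 9, 6, 4, 12, 3, 7, 8, 5, 10, 11, 0, 2]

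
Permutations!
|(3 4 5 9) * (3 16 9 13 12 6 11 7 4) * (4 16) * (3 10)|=18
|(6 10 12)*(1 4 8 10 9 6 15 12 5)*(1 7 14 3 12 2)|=22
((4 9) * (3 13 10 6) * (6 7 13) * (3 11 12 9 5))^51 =(13)(3 11 9 5 6 12 4)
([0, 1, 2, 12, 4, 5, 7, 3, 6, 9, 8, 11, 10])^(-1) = [0, 1, 2, 7, 4, 5, 8, 6, 10, 9, 12, 11, 3]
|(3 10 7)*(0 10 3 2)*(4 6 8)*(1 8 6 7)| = 7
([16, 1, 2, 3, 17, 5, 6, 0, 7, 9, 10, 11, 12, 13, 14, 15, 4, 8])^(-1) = [7, 1, 2, 3, 16, 5, 6, 8, 17, 9, 10, 11, 12, 13, 14, 15, 0, 4]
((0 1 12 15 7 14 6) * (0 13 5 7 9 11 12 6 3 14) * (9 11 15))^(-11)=((0 1 6 13 5 7)(3 14)(9 15 11 12))^(-11)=(0 1 6 13 5 7)(3 14)(9 15 11 12)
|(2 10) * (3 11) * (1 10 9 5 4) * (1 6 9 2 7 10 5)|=|(1 5 4 6 9)(3 11)(7 10)|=10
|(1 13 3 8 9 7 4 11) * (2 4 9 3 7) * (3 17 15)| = 28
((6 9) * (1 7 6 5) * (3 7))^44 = ((1 3 7 6 9 5))^44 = (1 7 9)(3 6 5)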